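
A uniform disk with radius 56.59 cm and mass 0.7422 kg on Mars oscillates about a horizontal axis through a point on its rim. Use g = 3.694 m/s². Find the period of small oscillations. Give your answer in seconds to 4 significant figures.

3.012 s

I_cm = ½mr² = 0.11884 kg·m². The pivot is at distance d = 0.5659 m from the centre of mass.
By the parallel-axis theorem, I = I_cm + md² = 0.11884 + 0.23768 = 0.35653 kg·m².
T = 2π√(I/(mgd)) = 2π√(0.35653/(0.7422 × 3.694 × 0.5659)) = 3.012 s.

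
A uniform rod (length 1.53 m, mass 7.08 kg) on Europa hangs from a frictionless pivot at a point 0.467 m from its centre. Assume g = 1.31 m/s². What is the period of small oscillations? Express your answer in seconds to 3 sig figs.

For a physical pendulum T = 2π√(I/(mgd)), with d = 0.4670 m from pivot to centre of mass.
I_cm = mL²/12 = 7.08 × 1.53²/12 = 1.381 kg·m²; I = I_cm + md² = 1.381 + 7.08 × 0.4670² = 2.925 kg·m².
T = 2π√(2.925/(7.08 × 1.31 × 0.4670)) = 5.16 s.

5.16 s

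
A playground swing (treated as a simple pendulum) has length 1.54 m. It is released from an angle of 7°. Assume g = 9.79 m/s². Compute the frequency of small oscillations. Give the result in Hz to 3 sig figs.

T = 2π√(L/g) = 2π√(1.54/9.79) = 2.492 s, so f = 1/T = 0.401 Hz.

0.401 Hz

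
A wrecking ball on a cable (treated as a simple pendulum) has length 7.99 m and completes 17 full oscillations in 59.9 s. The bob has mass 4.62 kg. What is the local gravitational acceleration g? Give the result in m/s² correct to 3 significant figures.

25.4 m/s²

T = 59.9/17 = 3.524 s.
From T = 2π√(L/g), g = 4π²L/T² = 4π² × 7.99/3.524² = 25.4 m/s².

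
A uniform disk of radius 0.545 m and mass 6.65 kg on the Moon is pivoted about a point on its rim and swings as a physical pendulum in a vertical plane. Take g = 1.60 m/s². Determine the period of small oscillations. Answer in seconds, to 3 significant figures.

4.49 s

I_cm = ½mr² = 0.9876 kg·m². The pivot is at distance d = 0.545 m from the centre of mass.
By the parallel-axis theorem, I = I_cm + md² = 0.9876 + 1.975 = 2.963 kg·m².
T = 2π√(I/(mgd)) = 2π√(2.963/(6.65 × 1.60 × 0.545)) = 4.49 s.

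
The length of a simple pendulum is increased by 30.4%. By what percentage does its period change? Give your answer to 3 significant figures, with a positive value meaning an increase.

14.2%

T ∝ √L, so T'/T = √(1.304) = 1.142.
Percentage change in T = (1.142 − 1) × 100% = 14.2%.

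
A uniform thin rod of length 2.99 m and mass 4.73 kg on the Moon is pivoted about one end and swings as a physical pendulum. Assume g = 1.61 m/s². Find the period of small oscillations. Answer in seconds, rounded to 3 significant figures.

6.99 s

For a physical pendulum T = 2π√(I/(mgd)), with d = 1.495 m from pivot to centre of mass.
I_cm = mL²/12 = 4.73 × 2.99²/12 = 3.524 kg·m²; I = I_cm + md² = 3.524 + 4.73 × 1.495² = 14.10 kg·m².
T = 2π√(14.10/(4.73 × 1.61 × 1.495)) = 6.99 s.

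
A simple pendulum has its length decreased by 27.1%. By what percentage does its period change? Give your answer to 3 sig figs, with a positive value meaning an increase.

T ∝ √L, so T'/T = √(0.7290) = 0.8538.
Percentage change in T = (0.8538 − 1) × 100% = -14.6%.

-14.6%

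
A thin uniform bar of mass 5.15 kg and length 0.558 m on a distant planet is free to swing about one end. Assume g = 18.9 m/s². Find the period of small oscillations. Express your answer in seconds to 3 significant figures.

0.881 s

For a physical pendulum T = 2π√(I/(mgd)), with d = 0.2790 m from pivot to centre of mass.
I_cm = mL²/12 = 5.15 × 0.558²/12 = 0.1336 kg·m²; I = I_cm + md² = 0.1336 + 5.15 × 0.2790² = 0.5345 kg·m².
T = 2π√(0.5345/(5.15 × 18.9 × 0.2790)) = 0.881 s.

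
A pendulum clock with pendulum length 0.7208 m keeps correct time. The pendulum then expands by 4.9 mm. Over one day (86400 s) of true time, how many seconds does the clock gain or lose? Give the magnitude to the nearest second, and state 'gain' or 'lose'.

lose 292 s

T ∝ √L, so T'/T = √(0.72570/0.7208) = 1.00339.
In 86400 s of true time the clock registers 86400/1.00339 = 86107.8 s, so it loses 292 s.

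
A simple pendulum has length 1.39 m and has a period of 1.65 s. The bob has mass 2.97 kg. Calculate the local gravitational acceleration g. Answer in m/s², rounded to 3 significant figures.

From T = 2π√(L/g), g = 4π²L/T² = 4π² × 1.39/1.650² = 20.2 m/s².

20.2 m/s²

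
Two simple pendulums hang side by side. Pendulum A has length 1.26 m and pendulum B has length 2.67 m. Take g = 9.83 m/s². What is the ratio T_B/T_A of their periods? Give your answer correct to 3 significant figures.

1.46

T ∝ √L, so T_B/T_A = √(L_B/L_A) = √(2.67/1.26) = 1.46.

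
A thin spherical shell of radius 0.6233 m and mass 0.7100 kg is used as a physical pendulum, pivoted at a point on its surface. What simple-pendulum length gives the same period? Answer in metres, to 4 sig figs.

The equivalent simple-pendulum length is L_eq = I/(md), where I is about the pivot and d = 0.62330 m.
I_cm = (2/3)mR² = 0.18389 kg·m², so I = I_cm + md² = 0.18389 + 0.27584 = 0.45973 kg·m².
L_eq = 0.45973/(0.7100 × 0.62330) = 1.039 m.

1.039 m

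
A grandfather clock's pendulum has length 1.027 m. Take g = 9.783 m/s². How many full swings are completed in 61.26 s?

T = 2π√(L/g) = 2π√(1.027/9.783) = 2.0358 s.
Number of complete oscillations = ⌊61.26/2.0358⌋ = ⌊30.092⌋ = 30.

30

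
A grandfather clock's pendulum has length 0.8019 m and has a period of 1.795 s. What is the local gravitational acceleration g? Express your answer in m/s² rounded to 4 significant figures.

From T = 2π√(L/g), g = 4π²L/T² = 4π² × 0.8019/1.7950² = 9.825 m/s².

9.825 m/s²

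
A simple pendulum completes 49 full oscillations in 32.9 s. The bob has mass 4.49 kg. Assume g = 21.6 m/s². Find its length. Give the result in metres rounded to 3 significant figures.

0.247 m

T = 32.9/49 = 0.6714 s.
From T = 2π√(L/g), L = gT²/(4π²) = 21.6 × 0.6714²/(4π²) = 0.247 m.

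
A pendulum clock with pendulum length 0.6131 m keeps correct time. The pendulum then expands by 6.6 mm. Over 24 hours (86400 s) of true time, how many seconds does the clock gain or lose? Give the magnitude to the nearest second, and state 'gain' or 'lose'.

T ∝ √L, so T'/T = √(0.61970/0.6131) = 1.00537.
In 86400 s of true time the clock registers 86400/1.00537 = 85938.7 s, so it loses 461 s.

lose 461 s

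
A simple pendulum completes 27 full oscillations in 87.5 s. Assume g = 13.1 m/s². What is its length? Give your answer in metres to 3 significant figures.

3.48 m

T = 87.5/27 = 3.241 s.
From T = 2π√(L/g), L = gT²/(4π²) = 13.1 × 3.241²/(4π²) = 3.48 m.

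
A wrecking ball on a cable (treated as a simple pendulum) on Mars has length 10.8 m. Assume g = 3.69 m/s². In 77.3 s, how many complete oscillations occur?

T = 2π√(L/g) = 2π√(10.8/3.69) = 10.75 s.
Number of complete oscillations = ⌊77.3/10.75⌋ = ⌊7.191⌋ = 7.

7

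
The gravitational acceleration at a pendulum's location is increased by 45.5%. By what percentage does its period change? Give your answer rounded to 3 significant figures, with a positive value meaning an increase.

-17.1%

T ∝ 1/√g, so T'/T = 1/√(1.455) = 0.8290.
Percentage change in T = (0.8290 − 1) × 100% = -17.1%.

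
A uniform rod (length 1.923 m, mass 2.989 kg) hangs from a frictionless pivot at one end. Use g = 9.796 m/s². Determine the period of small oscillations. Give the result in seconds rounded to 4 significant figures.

For a physical pendulum T = 2π√(I/(mgd)), with d = 0.96150 m from pivot to centre of mass.
I_cm = mL²/12 = 2.989 × 1.923²/12 = 0.92109 kg·m²; I = I_cm + md² = 0.92109 + 2.989 × 0.96150² = 3.6844 kg·m².
T = 2π√(3.6844/(2.989 × 9.796 × 0.96150)) = 2.273 s.

2.273 s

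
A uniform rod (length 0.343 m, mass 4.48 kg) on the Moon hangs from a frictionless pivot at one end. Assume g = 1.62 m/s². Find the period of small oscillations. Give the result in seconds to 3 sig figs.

2.36 s

For a physical pendulum T = 2π√(I/(mgd)), with d = 0.1715 m from pivot to centre of mass.
I_cm = mL²/12 = 4.48 × 0.343²/12 = 0.04392 kg·m²; I = I_cm + md² = 0.04392 + 4.48 × 0.1715² = 0.1757 kg·m².
T = 2π√(0.1757/(4.48 × 1.62 × 0.1715)) = 2.36 s.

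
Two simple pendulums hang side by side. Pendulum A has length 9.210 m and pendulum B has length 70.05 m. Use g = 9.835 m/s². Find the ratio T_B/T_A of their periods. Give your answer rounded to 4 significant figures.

2.758

T ∝ √L, so T_B/T_A = √(L_B/L_A) = √(70.05/9.210) = 2.758.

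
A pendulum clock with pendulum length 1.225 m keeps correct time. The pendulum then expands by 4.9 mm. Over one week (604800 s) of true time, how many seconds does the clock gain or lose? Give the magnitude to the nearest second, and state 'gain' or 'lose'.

lose 1206 s

T ∝ √L, so T'/T = √(1.22990/1.225) = 1.00200.
In 604800 s of true time the clock registers 604800/1.00200 = 603594.0 s, so it loses 1206 s.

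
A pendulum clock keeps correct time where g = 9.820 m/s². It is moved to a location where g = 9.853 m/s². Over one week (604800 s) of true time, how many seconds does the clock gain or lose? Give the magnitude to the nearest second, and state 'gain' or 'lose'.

The clock's period scales as T ∝ 1/√g, so T'/T = √(9.820/9.853) = 0.998324.
In 604800 s of true time the clock registers 604800/0.998324 = 605815.4 s, so it gains 1015 s.

gain 1015 s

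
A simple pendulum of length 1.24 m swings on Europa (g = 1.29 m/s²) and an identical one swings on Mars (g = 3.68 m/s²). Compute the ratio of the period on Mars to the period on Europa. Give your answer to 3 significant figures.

T ∝ 1/√g, so T₂/T₁ = √(g₁/g₂) = √(1.29/3.68) = 0.592.

0.592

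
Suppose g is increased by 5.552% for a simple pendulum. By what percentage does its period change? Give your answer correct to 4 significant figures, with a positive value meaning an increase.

-2.666%

T ∝ 1/√g, so T'/T = 1/√(1.0555) = 0.97334.
Percentage change in T = (0.97334 − 1) × 100% = -2.666%.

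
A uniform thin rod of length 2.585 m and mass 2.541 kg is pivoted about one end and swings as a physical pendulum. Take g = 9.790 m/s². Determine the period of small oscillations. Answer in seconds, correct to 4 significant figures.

2.636 s

For a physical pendulum T = 2π√(I/(mgd)), with d = 1.2925 m from pivot to centre of mass.
I_cm = mL²/12 = 2.541 × 2.585²/12 = 1.4150 kg·m²; I = I_cm + md² = 1.4150 + 2.541 × 1.2925² = 5.6598 kg·m².
T = 2π√(5.6598/(2.541 × 9.790 × 1.2925)) = 2.636 s.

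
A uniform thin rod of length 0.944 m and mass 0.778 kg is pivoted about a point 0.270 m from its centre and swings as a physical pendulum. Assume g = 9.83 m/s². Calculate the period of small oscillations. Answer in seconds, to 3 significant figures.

For a physical pendulum T = 2π√(I/(mgd)), with d = 0.2700 m from pivot to centre of mass.
I_cm = mL²/12 = 0.778 × 0.944²/12 = 0.05778 kg·m²; I = I_cm + md² = 0.05778 + 0.778 × 0.2700² = 0.1145 kg·m².
T = 2π√(0.1145/(0.778 × 9.83 × 0.2700)) = 1.48 s.

1.48 s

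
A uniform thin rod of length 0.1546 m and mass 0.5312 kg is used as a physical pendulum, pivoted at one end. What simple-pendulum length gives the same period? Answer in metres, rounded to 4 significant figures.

0.1031 m

The equivalent simple-pendulum length is L_eq = I/(md), where I is about the pivot and d = 0.077300 m.
I_cm = (1/12)mL² = 0.0010580 kg·m², so I = I_cm + md² = 0.0010580 + 0.0031741 = 0.0042321 kg·m².
L_eq = 0.0042321/(0.5312 × 0.077300) = 0.1031 m.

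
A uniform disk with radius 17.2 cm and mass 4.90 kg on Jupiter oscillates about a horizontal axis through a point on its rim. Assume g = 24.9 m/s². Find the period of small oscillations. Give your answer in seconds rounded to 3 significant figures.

I_cm = ½mr² = 0.07248 kg·m². The pivot is at distance d = 0.172 m from the centre of mass.
By the parallel-axis theorem, I = I_cm + md² = 0.07248 + 0.1450 = 0.2174 kg·m².
T = 2π√(I/(mgd)) = 2π√(0.2174/(4.90 × 24.9 × 0.172)) = 0.640 s.

0.640 s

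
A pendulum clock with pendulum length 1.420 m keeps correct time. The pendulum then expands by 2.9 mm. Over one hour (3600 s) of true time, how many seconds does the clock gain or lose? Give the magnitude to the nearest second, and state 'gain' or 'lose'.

T ∝ √L, so T'/T = √(1.42290/1.420) = 1.00102.
In 3600 s of true time the clock registers 3600/1.00102 = 3596.3 s, so it loses 4 s.

lose 4 s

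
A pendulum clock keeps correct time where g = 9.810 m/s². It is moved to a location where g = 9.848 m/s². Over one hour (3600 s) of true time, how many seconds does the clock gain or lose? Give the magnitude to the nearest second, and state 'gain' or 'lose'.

gain 7 s

The clock's period scales as T ∝ 1/√g, so T'/T = √(9.810/9.848) = 0.998069.
In 3600 s of true time the clock registers 3600/0.998069 = 3607.0 s, so it gains 7 s.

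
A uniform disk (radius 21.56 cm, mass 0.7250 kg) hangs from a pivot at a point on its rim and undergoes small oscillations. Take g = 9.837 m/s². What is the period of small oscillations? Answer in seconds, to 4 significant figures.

1.139 s

I_cm = ½mr² = 0.016850 kg·m². The pivot is at distance d = 0.2156 m from the centre of mass.
By the parallel-axis theorem, I = I_cm + md² = 0.016850 + 0.033700 = 0.050551 kg·m².
T = 2π√(I/(mgd)) = 2π√(0.050551/(0.7250 × 9.837 × 0.2156)) = 1.139 s.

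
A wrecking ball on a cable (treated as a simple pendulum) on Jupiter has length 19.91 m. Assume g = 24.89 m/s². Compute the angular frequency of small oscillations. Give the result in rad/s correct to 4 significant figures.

ω = √(g/L) = √(24.89/19.91) = 1.118 rad/s.

1.118 rad/s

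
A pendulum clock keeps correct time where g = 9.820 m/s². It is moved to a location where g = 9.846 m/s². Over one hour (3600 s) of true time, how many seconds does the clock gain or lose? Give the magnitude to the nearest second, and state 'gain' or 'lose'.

The clock's period scales as T ∝ 1/√g, so T'/T = √(9.820/9.846) = 0.998679.
In 3600 s of true time the clock registers 3600/0.998679 = 3604.8 s, so it gains 5 s.

gain 5 s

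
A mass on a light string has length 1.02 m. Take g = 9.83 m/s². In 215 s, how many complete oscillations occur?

106

T = 2π√(L/g) = 2π√(1.02/9.83) = 2.024 s.
Number of complete oscillations = ⌊215/2.024⌋ = ⌊106.2⌋ = 106.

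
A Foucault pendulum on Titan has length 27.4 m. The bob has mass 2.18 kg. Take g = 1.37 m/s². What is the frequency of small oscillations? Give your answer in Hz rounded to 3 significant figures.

0.0356 Hz

T = 2π√(L/g) = 2π√(27.4/1.37) = 28.10 s, so f = 1/T = 0.0356 Hz.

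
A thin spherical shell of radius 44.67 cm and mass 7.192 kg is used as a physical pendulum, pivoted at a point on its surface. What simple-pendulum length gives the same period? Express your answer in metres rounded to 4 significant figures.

0.7445 m

The equivalent simple-pendulum length is L_eq = I/(md), where I is about the pivot and d = 0.44670 m.
I_cm = (2/3)mR² = 0.95673 kg·m², so I = I_cm + md² = 0.95673 + 1.4351 = 2.3918 kg·m².
L_eq = 2.3918/(7.192 × 0.44670) = 0.7445 m.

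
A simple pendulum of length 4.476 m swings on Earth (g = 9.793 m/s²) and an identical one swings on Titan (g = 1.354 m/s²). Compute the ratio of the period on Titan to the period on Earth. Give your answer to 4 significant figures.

2.689

T ∝ 1/√g, so T₂/T₁ = √(g₁/g₂) = √(9.793/1.354) = 2.689.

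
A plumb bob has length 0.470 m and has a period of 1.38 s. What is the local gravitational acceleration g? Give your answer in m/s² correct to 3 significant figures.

From T = 2π√(L/g), g = 4π²L/T² = 4π² × 0.470/1.380² = 9.74 m/s².

9.74 m/s²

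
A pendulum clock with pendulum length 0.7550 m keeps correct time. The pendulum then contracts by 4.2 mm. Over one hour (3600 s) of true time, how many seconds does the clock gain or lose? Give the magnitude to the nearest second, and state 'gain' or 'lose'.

T ∝ √L, so T'/T = √(0.75080/0.7550) = 0.997215.
In 3600 s of true time the clock registers 3600/0.997215 = 3610.1 s, so it gains 10 s.

gain 10 s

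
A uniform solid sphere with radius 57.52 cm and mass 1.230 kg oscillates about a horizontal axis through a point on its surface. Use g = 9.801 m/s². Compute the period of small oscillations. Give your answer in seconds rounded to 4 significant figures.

I_cm = (2/5)mr² = 0.16278 kg·m². The pivot is at distance d = 0.5752 m from the centre of mass.
By the parallel-axis theorem, I = I_cm + md² = 0.16278 + 0.40695 = 0.56973 kg·m².
T = 2π√(I/(mgd)) = 2π√(0.56973/(1.230 × 9.801 × 0.5752)) = 1.801 s.

1.801 s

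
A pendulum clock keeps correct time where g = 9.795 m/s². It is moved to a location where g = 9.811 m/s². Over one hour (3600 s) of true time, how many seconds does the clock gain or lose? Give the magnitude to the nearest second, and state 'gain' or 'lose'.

gain 3 s

The clock's period scales as T ∝ 1/√g, so T'/T = √(9.795/9.811) = 0.999184.
In 3600 s of true time the clock registers 3600/0.999184 = 3602.9 s, so it gains 3 s.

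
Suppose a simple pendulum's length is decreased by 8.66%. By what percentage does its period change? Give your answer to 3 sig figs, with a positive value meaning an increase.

T ∝ √L, so T'/T = √(0.9134) = 0.9557.
Percentage change in T = (0.9557 − 1) × 100% = -4.43%.

-4.43%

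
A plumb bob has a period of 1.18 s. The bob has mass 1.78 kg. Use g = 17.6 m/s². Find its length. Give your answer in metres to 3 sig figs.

0.621 m

From T = 2π√(L/g), L = gT²/(4π²) = 17.6 × 1.180²/(4π²) = 0.621 m.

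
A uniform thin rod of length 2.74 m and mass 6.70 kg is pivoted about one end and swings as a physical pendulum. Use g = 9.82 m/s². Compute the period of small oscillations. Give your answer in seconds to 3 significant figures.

For a physical pendulum T = 2π√(I/(mgd)), with d = 1.370 m from pivot to centre of mass.
I_cm = mL²/12 = 6.70 × 2.74²/12 = 4.192 kg·m²; I = I_cm + md² = 4.192 + 6.70 × 1.370² = 16.77 kg·m².
T = 2π√(16.77/(6.70 × 9.82 × 1.370)) = 2.71 s.

2.71 s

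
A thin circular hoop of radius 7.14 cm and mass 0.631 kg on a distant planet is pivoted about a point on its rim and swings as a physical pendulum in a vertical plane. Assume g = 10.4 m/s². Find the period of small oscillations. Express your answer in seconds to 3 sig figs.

I_cm = mr² = 0.003217 kg·m². The pivot is at distance d = 0.0714 m from the centre of mass.
By the parallel-axis theorem, I = I_cm + md² = 0.003217 + 0.003217 = 0.006434 kg·m².
T = 2π√(I/(mgd)) = 2π√(0.006434/(0.631 × 10.4 × 0.0714)) = 0.736 s.

0.736 s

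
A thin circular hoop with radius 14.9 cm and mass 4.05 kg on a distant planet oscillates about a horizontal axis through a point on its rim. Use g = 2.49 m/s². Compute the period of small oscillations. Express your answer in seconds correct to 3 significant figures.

2.17 s

I_cm = mr² = 0.08991 kg·m². The pivot is at distance d = 0.149 m from the centre of mass.
By the parallel-axis theorem, I = I_cm + md² = 0.08991 + 0.08991 = 0.1798 kg·m².
T = 2π√(I/(mgd)) = 2π√(0.1798/(4.05 × 2.49 × 0.149)) = 2.17 s.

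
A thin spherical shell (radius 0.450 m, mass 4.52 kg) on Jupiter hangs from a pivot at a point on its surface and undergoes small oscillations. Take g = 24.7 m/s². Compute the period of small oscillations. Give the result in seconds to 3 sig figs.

1.09 s

I_cm = (2/3)mr² = 0.6102 kg·m². The pivot is at distance d = 0.450 m from the centre of mass.
By the parallel-axis theorem, I = I_cm + md² = 0.6102 + 0.9153 = 1.526 kg·m².
T = 2π√(I/(mgd)) = 2π√(1.526/(4.52 × 24.7 × 0.450)) = 1.09 s.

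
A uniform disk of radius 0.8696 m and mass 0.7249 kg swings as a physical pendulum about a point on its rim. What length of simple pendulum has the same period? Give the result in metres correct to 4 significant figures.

The equivalent simple-pendulum length is L_eq = I/(md), where I is about the pivot and d = 0.86960 m.
I_cm = ½mR² = 0.27409 kg·m², so I = I_cm + md² = 0.27409 + 0.54817 = 0.82226 kg·m².
L_eq = 0.82226/(0.7249 × 0.86960) = 1.304 m.

1.304 m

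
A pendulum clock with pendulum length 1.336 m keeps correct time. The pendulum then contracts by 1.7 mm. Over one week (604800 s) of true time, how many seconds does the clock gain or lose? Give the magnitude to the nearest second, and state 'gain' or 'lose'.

gain 385 s

T ∝ √L, so T'/T = √(1.33430/1.336) = 0.999364.
In 604800 s of true time the clock registers 604800/0.999364 = 605185.2 s, so it gains 385 s.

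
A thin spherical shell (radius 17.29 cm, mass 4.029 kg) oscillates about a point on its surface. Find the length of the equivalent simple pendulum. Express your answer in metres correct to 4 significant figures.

0.2882 m

The equivalent simple-pendulum length is L_eq = I/(md), where I is about the pivot and d = 0.17290 m.
I_cm = (2/3)mR² = 0.080296 kg·m², so I = I_cm + md² = 0.080296 + 0.12044 = 0.20074 kg·m².
L_eq = 0.20074/(4.029 × 0.17290) = 0.2882 m.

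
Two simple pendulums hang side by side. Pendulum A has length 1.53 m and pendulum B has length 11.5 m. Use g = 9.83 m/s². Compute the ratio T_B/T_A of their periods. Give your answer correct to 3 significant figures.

T ∝ √L, so T_B/T_A = √(L_B/L_A) = √(11.5/1.53) = 2.74.

2.74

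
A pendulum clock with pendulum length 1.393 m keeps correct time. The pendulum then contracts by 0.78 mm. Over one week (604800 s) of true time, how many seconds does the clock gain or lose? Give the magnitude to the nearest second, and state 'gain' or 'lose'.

T ∝ √L, so T'/T = √(1.39222/1.393) = 0.999720.
In 604800 s of true time the clock registers 604800/0.999720 = 604969.4 s, so it gains 169 s.

gain 169 s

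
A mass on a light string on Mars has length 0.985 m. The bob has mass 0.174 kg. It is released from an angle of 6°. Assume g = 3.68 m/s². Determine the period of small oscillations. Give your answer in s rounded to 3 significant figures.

T = 2π√(L/g) = 2π√(0.985/3.68) = 2π × 0.5174 = 3.25 s.

3.25 s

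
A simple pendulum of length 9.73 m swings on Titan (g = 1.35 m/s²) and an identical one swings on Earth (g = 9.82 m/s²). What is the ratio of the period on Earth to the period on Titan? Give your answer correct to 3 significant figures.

T ∝ 1/√g, so T₂/T₁ = √(g₁/g₂) = √(1.35/9.82) = 0.371.

0.371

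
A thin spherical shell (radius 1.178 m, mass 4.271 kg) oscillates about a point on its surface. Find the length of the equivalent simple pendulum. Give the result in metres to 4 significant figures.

1.963 m

The equivalent simple-pendulum length is L_eq = I/(md), where I is about the pivot and d = 1.1780 m.
I_cm = (2/3)mR² = 3.9512 kg·m², so I = I_cm + md² = 3.9512 + 5.9268 = 9.8780 kg·m².
L_eq = 9.8780/(4.271 × 1.1780) = 1.963 m.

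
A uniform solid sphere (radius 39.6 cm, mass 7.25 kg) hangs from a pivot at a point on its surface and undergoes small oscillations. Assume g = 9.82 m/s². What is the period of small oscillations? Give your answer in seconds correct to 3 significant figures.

1.49 s

I_cm = (2/5)mr² = 0.4548 kg·m². The pivot is at distance d = 0.396 m from the centre of mass.
By the parallel-axis theorem, I = I_cm + md² = 0.4548 + 1.137 = 1.592 kg·m².
T = 2π√(I/(mgd)) = 2π√(1.592/(7.25 × 9.82 × 0.396)) = 1.49 s.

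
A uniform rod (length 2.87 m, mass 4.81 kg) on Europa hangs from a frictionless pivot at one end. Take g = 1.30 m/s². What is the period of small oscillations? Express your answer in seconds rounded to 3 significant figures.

For a physical pendulum T = 2π√(I/(mgd)), with d = 1.435 m from pivot to centre of mass.
I_cm = mL²/12 = 4.81 × 2.87²/12 = 3.302 kg·m²; I = I_cm + md² = 3.302 + 4.81 × 1.435² = 13.21 kg·m².
T = 2π√(13.21/(4.81 × 1.30 × 1.435)) = 7.62 s.

7.62 s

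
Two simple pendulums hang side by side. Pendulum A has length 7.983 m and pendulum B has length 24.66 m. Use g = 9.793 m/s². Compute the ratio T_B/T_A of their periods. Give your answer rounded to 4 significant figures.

1.758

T ∝ √L, so T_B/T_A = √(L_B/L_A) = √(24.66/7.983) = 1.758.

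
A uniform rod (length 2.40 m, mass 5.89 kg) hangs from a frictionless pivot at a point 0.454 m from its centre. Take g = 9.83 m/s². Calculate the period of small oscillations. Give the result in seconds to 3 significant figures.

2.46 s

For a physical pendulum T = 2π√(I/(mgd)), with d = 0.4540 m from pivot to centre of mass.
I_cm = mL²/12 = 5.89 × 2.40²/12 = 2.827 kg·m²; I = I_cm + md² = 2.827 + 5.89 × 0.4540² = 4.041 kg·m².
T = 2π√(4.041/(5.89 × 9.83 × 0.4540)) = 2.46 s.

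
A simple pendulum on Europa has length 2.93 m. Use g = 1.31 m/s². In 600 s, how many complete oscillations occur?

63

T = 2π√(L/g) = 2π√(2.93/1.31) = 9.397 s.
Number of complete oscillations = ⌊600/9.397⌋ = ⌊63.85⌋ = 63.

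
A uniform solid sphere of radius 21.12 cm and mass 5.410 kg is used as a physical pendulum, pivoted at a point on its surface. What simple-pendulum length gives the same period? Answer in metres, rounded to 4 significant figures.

The equivalent simple-pendulum length is L_eq = I/(md), where I is about the pivot and d = 0.21120 m.
I_cm = (2/5)mR² = 0.096526 kg·m², so I = I_cm + md² = 0.096526 + 0.24132 = 0.33784 kg·m².
L_eq = 0.33784/(5.410 × 0.21120) = 0.2957 m.

0.2957 m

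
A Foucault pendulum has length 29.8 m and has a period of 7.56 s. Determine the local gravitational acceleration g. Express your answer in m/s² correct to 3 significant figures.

20.6 m/s²

From T = 2π√(L/g), g = 4π²L/T² = 4π² × 29.8/7.560² = 20.6 m/s².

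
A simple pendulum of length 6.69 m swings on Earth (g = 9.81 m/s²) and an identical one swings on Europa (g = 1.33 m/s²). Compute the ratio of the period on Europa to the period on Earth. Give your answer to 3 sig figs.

T ∝ 1/√g, so T₂/T₁ = √(g₁/g₂) = √(9.81/1.33) = 2.72.

2.72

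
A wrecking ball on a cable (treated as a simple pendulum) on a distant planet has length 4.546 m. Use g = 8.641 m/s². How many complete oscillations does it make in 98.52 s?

T = 2π√(L/g) = 2π√(4.546/8.641) = 4.5574 s.
Number of complete oscillations = ⌊98.52/4.5574⌋ = ⌊21.618⌋ = 21.

21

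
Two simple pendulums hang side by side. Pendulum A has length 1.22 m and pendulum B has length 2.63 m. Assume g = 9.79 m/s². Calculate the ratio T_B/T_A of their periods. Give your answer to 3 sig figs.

T ∝ √L, so T_B/T_A = √(L_B/L_A) = √(2.63/1.22) = 1.47.

1.47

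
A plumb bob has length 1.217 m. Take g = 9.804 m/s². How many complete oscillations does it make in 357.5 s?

161

T = 2π√(L/g) = 2π√(1.217/9.804) = 2.2137 s.
Number of complete oscillations = ⌊357.5/2.2137⌋ = ⌊161.49⌋ = 161.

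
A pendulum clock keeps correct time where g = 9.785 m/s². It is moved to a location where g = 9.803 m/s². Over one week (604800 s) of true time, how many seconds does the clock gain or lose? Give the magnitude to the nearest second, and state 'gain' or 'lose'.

gain 556 s

The clock's period scales as T ∝ 1/√g, so T'/T = √(9.785/9.803) = 0.999081.
In 604800 s of true time the clock registers 604800/0.999081 = 605356.0 s, so it gains 556 s.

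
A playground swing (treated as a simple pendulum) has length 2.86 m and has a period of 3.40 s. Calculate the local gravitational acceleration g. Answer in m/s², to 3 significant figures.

9.77 m/s²

From T = 2π√(L/g), g = 4π²L/T² = 4π² × 2.86/3.400² = 9.77 m/s².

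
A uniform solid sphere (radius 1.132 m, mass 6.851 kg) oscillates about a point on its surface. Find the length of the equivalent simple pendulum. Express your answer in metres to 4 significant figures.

1.585 m

The equivalent simple-pendulum length is L_eq = I/(md), where I is about the pivot and d = 1.1320 m.
I_cm = (2/5)mR² = 3.5116 kg·m², so I = I_cm + md² = 3.5116 + 8.7790 = 12.291 kg·m².
L_eq = 12.291/(6.851 × 1.1320) = 1.585 m.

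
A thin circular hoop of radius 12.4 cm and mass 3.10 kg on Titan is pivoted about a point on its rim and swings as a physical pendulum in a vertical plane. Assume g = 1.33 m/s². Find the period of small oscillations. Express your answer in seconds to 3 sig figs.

I_cm = mr² = 0.04767 kg·m². The pivot is at distance d = 0.124 m from the centre of mass.
By the parallel-axis theorem, I = I_cm + md² = 0.04767 + 0.04767 = 0.09533 kg·m².
T = 2π√(I/(mgd)) = 2π√(0.09533/(3.10 × 1.33 × 0.124)) = 2.71 s.

2.71 s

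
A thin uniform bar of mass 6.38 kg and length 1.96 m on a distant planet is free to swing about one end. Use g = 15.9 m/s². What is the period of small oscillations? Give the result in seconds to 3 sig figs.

For a physical pendulum T = 2π√(I/(mgd)), with d = 0.9800 m from pivot to centre of mass.
I_cm = mL²/12 = 6.38 × 1.96²/12 = 2.042 kg·m²; I = I_cm + md² = 2.042 + 6.38 × 0.9800² = 8.170 kg·m².
T = 2π√(8.170/(6.38 × 15.9 × 0.9800)) = 1.80 s.

1.80 s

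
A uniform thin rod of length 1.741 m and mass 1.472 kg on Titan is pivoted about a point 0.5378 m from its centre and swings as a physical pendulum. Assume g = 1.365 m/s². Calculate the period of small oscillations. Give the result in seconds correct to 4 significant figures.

For a physical pendulum T = 2π√(I/(mgd)), with d = 0.53780 m from pivot to centre of mass.
I_cm = mL²/12 = 1.472 × 1.741²/12 = 0.37181 kg·m²; I = I_cm + md² = 0.37181 + 1.472 × 0.53780² = 0.79756 kg·m².
T = 2π√(0.79756/(1.472 × 1.365 × 0.53780)) = 5.398 s.

5.398 s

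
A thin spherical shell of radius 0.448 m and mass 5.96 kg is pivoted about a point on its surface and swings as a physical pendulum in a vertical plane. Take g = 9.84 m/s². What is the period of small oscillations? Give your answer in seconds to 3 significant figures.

1.73 s

I_cm = (2/3)mr² = 0.7975 kg·m². The pivot is at distance d = 0.448 m from the centre of mass.
By the parallel-axis theorem, I = I_cm + md² = 0.7975 + 1.196 = 1.994 kg·m².
T = 2π√(I/(mgd)) = 2π√(1.994/(5.96 × 9.84 × 0.448)) = 1.73 s.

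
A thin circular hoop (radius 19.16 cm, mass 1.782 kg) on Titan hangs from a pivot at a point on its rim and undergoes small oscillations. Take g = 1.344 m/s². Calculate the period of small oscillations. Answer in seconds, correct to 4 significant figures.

I_cm = mr² = 0.065418 kg·m². The pivot is at distance d = 0.1916 m from the centre of mass.
By the parallel-axis theorem, I = I_cm + md² = 0.065418 + 0.065418 = 0.13084 kg·m².
T = 2π√(I/(mgd)) = 2π√(0.13084/(1.782 × 1.344 × 0.1916)) = 3.355 s.

3.355 s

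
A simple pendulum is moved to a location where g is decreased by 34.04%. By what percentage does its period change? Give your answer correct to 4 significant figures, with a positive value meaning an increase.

23.13%

T ∝ 1/√g, so T'/T = 1/√(0.65960) = 1.2313.
Percentage change in T = (1.2313 − 1) × 100% = 23.13%.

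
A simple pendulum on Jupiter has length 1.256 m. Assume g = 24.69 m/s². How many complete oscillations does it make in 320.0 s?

225

T = 2π√(L/g) = 2π√(1.256/24.69) = 1.4171 s.
Number of complete oscillations = ⌊320.0/1.4171⌋ = ⌊225.81⌋ = 225.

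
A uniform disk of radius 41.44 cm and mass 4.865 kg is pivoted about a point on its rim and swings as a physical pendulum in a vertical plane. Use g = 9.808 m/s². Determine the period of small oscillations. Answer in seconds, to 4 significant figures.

I_cm = ½mr² = 0.41773 kg·m². The pivot is at distance d = 0.4144 m from the centre of mass.
By the parallel-axis theorem, I = I_cm + md² = 0.41773 + 0.83545 = 1.2532 kg·m².
T = 2π√(I/(mgd)) = 2π√(1.2532/(4.865 × 9.808 × 0.4144)) = 1.582 s.

1.582 s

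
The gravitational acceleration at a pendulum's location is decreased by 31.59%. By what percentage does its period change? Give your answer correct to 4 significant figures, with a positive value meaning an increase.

T ∝ 1/√g, so T'/T = 1/√(0.68410) = 1.2090.
Percentage change in T = (1.2090 − 1) × 100% = 20.90%.

20.90%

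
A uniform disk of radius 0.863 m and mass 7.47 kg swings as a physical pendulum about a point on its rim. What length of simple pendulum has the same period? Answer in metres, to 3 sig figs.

The equivalent simple-pendulum length is L_eq = I/(md), where I is about the pivot and d = 0.8630 m.
I_cm = ½mR² = 2.782 kg·m², so I = I_cm + md² = 2.782 + 5.563 = 8.345 kg·m².
L_eq = 8.345/(7.47 × 0.8630) = 1.29 m.

1.29 m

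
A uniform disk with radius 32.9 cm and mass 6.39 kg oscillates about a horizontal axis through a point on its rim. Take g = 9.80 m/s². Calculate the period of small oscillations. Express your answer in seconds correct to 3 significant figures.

1.41 s

I_cm = ½mr² = 0.3458 kg·m². The pivot is at distance d = 0.329 m from the centre of mass.
By the parallel-axis theorem, I = I_cm + md² = 0.3458 + 0.6917 = 1.037 kg·m².
T = 2π√(I/(mgd)) = 2π√(1.037/(6.39 × 9.80 × 0.329)) = 1.41 s.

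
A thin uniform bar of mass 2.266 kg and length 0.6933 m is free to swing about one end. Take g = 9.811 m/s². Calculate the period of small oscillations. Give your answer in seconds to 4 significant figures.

For a physical pendulum T = 2π√(I/(mgd)), with d = 0.34665 m from pivot to centre of mass.
I_cm = mL²/12 = 2.266 × 0.6933²/12 = 0.090766 kg·m²; I = I_cm + md² = 0.090766 + 2.266 × 0.34665² = 0.36306 kg·m².
T = 2π√(0.36306/(2.266 × 9.811 × 0.34665)) = 1.364 s.

1.364 s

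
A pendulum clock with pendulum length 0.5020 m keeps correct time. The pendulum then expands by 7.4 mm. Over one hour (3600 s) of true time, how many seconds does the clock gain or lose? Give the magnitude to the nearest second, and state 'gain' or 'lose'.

T ∝ √L, so T'/T = √(0.50940/0.5020) = 1.00734.
In 3600 s of true time the clock registers 3600/1.00734 = 3573.8 s, so it loses 26 s.

lose 26 s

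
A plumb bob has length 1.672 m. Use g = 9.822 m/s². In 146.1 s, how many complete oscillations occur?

T = 2π√(L/g) = 2π√(1.672/9.822) = 2.5924 s.
Number of complete oscillations = ⌊146.1/2.5924⌋ = ⌊56.358⌋ = 56.

56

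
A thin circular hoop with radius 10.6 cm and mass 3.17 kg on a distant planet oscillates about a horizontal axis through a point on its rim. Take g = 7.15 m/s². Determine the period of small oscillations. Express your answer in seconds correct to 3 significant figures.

I_cm = mr² = 0.03562 kg·m². The pivot is at distance d = 0.106 m from the centre of mass.
By the parallel-axis theorem, I = I_cm + md² = 0.03562 + 0.03562 = 0.07124 kg·m².
T = 2π√(I/(mgd)) = 2π√(0.07124/(3.17 × 7.15 × 0.106)) = 1.08 s.

1.08 s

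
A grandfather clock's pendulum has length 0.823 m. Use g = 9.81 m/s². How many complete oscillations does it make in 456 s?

250

T = 2π√(L/g) = 2π√(0.823/9.81) = 1.820 s.
Number of complete oscillations = ⌊456/1.820⌋ = ⌊250.6⌋ = 250.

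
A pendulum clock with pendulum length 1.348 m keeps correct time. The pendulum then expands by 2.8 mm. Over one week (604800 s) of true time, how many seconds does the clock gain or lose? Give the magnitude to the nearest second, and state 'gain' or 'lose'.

lose 627 s

T ∝ √L, so T'/T = √(1.35080/1.348) = 1.00104.
In 604800 s of true time the clock registers 604800/1.00104 = 604172.8 s, so it loses 627 s.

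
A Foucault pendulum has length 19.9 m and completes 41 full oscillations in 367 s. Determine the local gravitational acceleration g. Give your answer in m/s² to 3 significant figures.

T = 367/41 = 8.951 s.
From T = 2π√(L/g), g = 4π²L/T² = 4π² × 19.9/8.951² = 9.81 m/s².

9.81 m/s²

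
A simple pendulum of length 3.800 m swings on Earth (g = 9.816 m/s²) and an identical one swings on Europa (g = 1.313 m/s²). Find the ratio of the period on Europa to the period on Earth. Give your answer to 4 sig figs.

2.734

T ∝ 1/√g, so T₂/T₁ = √(g₁/g₂) = √(9.816/1.313) = 2.734.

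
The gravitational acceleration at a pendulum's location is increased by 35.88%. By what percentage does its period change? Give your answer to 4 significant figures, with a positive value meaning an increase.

-14.21%

T ∝ 1/√g, so T'/T = 1/√(1.3588) = 0.85787.
Percentage change in T = (0.85787 − 1) × 100% = -14.21%.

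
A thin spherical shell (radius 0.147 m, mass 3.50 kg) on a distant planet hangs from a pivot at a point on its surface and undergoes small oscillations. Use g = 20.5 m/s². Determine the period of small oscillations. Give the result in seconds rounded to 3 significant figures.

I_cm = (2/3)mr² = 0.05042 kg·m². The pivot is at distance d = 0.147 m from the centre of mass.
By the parallel-axis theorem, I = I_cm + md² = 0.05042 + 0.07563 = 0.1261 kg·m².
T = 2π√(I/(mgd)) = 2π√(0.1261/(3.50 × 20.5 × 0.147)) = 0.687 s.

0.687 s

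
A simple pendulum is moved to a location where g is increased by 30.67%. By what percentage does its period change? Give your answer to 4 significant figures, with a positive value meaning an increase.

-12.52%

T ∝ 1/√g, so T'/T = 1/√(1.3067) = 0.87481.
Percentage change in T = (0.87481 − 1) × 100% = -12.52%.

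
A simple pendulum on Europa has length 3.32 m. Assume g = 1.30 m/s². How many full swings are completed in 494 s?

T = 2π√(L/g) = 2π√(3.32/1.30) = 10.04 s.
Number of complete oscillations = ⌊494/10.04⌋ = ⌊49.20⌋ = 49.

49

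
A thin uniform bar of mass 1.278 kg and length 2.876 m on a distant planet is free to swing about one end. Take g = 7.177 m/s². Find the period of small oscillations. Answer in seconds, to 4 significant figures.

3.248 s

For a physical pendulum T = 2π√(I/(mgd)), with d = 1.4380 m from pivot to centre of mass.
I_cm = mL²/12 = 1.278 × 2.876²/12 = 0.88090 kg·m²; I = I_cm + md² = 0.88090 + 1.278 × 1.4380² = 3.5236 kg·m².
T = 2π√(3.5236/(1.278 × 7.177 × 1.4380)) = 3.248 s.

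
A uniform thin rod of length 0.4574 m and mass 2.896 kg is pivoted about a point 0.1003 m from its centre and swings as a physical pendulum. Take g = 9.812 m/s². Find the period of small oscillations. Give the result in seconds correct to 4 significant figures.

1.050 s

For a physical pendulum T = 2π√(I/(mgd)), with d = 0.10030 m from pivot to centre of mass.
I_cm = mL²/12 = 2.896 × 0.4574²/12 = 0.050490 kg·m²; I = I_cm + md² = 0.050490 + 2.896 × 0.10030² = 0.079625 kg·m².
T = 2π√(0.079625/(2.896 × 9.812 × 0.10030)) = 1.050 s.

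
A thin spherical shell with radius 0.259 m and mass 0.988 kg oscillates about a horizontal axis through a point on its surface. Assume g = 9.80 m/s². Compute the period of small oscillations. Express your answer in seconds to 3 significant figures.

1.32 s

I_cm = (2/3)mr² = 0.04418 kg·m². The pivot is at distance d = 0.259 m from the centre of mass.
By the parallel-axis theorem, I = I_cm + md² = 0.04418 + 0.06628 = 0.1105 kg·m².
T = 2π√(I/(mgd)) = 2π√(0.1105/(0.988 × 9.80 × 0.259)) = 1.32 s.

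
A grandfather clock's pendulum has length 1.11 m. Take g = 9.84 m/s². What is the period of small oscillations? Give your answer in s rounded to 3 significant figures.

T = 2π√(L/g) = 2π√(1.11/9.84) = 2π × 0.3359 = 2.11 s.

2.11 s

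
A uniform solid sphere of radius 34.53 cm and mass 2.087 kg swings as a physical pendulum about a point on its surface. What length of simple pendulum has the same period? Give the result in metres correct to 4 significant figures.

The equivalent simple-pendulum length is L_eq = I/(md), where I is about the pivot and d = 0.34530 m.
I_cm = (2/5)mR² = 0.099535 kg·m², so I = I_cm + md² = 0.099535 + 0.24884 = 0.34837 kg·m².
L_eq = 0.34837/(2.087 × 0.34530) = 0.4834 m.

0.4834 m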